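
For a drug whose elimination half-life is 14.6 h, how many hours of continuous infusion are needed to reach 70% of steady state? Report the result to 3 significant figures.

25.4 hours

k = ln 2 / 14.6 = 0.04748 h⁻¹
f = 1 − e^(−kt)  ⇒  t = −ln(1 − f) / k
t = −ln(1 − 0.7) / 0.04748 = 1.204 / 0.04748 ≈ 25.4 hours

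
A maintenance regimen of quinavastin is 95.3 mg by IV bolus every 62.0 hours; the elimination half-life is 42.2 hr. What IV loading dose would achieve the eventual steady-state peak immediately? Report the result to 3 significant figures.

149 mg

k = ln 2 / 42.2 = 0.01643 hr⁻¹
Accumulation ratio R = 1 / (1 − e^(−kτ)) = 1 / (1 − e^(−0.01643×62.0)) = 1 / (1 − 0.3612) = 1.565
Loading dose = maintenance dose × R = 95.3 × 1.565 ≈ 149 mg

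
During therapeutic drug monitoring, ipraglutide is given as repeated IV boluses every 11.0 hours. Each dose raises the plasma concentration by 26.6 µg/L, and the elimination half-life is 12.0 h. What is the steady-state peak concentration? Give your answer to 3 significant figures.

56.6 µg/L

k = ln 2 / 12.0 = 0.05776 h⁻¹
Fraction remaining after one interval: e^(−kτ) = e^(−0.05776 × 11.0) = 0.5297
R = 1 / (1 − 0.5297) = 2.126
Css,max = 26.6 × 2.126 ≈ 56.6 µg/L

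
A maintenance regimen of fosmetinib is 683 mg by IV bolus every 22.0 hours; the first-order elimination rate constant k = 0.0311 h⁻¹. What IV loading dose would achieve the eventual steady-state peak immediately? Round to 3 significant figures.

Accumulation ratio R = 1 / (1 − e^(−kτ)) = 1 / (1 − e^(−0.03110×22.0)) = 1 / (1 − 0.5045) = 2.018
Loading dose = maintenance dose × R = 683 × 2.018 ≈ 1380 mg

1380 mg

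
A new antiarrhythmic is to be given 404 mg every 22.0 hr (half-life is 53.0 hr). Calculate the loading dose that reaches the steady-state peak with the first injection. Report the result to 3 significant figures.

1620 mg

k = ln 2 / 53.0 = 0.01308 hr⁻¹
Accumulation ratio R = 1 / (1 − e^(−kτ)) = 1 / (1 − e^(−0.01308×22.0)) = 1 / (1 − 0.7500) = 4.000
Loading dose = maintenance dose × R = 404 × 4.000 ≈ 1620 mg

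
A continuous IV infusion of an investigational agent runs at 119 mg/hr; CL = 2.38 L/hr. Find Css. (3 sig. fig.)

50.0 µg/mL

Css = infusion rate / CL = 119 / 2.38 ≈ 50.0 µg/mL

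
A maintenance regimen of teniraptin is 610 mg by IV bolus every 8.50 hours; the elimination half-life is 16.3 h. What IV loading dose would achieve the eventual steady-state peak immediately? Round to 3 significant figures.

2010 mg

k = ln 2 / 16.3 = 0.04252 h⁻¹
Accumulation ratio R = 1 / (1 − e^(−kτ)) = 1 / (1 − e^(−0.04252×8.50)) = 1 / (1 − 0.6967) = 3.297
Loading dose = maintenance dose × R = 610 × 3.297 ≈ 2010 mg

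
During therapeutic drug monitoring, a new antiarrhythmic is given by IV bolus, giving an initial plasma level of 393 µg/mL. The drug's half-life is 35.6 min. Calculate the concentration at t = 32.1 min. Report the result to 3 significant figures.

k = ln 2 / 35.6 = 0.01947 min⁻¹
C(t) = C₀ e^(−kt) = 393 × e^(−0.01947 × 32.1) = 393 × e^(−0.6250) = 393 × 0.5353 ≈ 210 µg/mL

210 µg/mL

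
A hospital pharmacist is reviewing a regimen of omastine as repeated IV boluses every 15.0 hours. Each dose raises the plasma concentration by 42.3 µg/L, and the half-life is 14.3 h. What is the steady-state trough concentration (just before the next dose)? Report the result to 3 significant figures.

k = ln 2 / 14.3 = 0.04847 h⁻¹
Fraction remaining after one interval: e^(−kτ) = e^(−0.04847 × 15.0) = 0.4833
R = 1 / (1 − 0.4833) = 1.935
Css,max = 42.3 × 1.935 = 81.87 µg/L
Css,min = Css,max × e^(−kτ) = 81.87 × 0.4833 ≈ 39.6 µg/L

39.6 µg/L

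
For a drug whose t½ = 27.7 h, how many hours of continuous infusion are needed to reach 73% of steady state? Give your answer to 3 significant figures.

k = ln 2 / 27.7 = 0.02502 h⁻¹
f = 1 − e^(−kt)  ⇒  t = −ln(1 − f) / k
t = −ln(1 − 0.73) / 0.02502 = 1.309 / 0.02502 ≈ 52.3 hours

52.3 hours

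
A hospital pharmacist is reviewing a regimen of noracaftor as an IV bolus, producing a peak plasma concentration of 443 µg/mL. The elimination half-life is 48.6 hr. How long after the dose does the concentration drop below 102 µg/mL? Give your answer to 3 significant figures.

k = ln 2 / 48.6 = 0.01426 hr⁻¹
C(t) = C₀ e^(−kt)  ⇒  t = ln(C₀/C) / k
t = ln(443/102) / 0.01426 = 1.469 / 0.01426 ≈ 103 hours

103 hours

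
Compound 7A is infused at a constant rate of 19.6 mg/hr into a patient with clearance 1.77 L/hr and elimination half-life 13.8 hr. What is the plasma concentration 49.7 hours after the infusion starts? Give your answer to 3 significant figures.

10.2 mg/L

Css = rate / CL = 19.6 / 1.77 = 11.07 mg/L
k = ln 2 / 13.8 = 0.05023 hr⁻¹
C(t) = Css (1 − e^(−kt)) = 11.07 × (1 − e^(−2.496)) = 11.07 × 0.9176 ≈ 10.2 mg/L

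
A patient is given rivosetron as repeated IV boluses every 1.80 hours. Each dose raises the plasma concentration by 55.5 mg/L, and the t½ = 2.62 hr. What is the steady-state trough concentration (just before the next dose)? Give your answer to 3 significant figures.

k = ln 2 / 2.62 = 0.2646 hr⁻¹
Fraction remaining after one interval: e^(−kτ) = e^(−0.2646 × 1.80) = 0.6211
R = 1 / (1 − 0.6211) = 2.639
Css,max = 55.5 × 2.639 = 146.5 mg/L
Css,min = Css,max × e^(−kτ) = 146.5 × 0.6211 ≈ 91.0 mg/L

91.0 mg/L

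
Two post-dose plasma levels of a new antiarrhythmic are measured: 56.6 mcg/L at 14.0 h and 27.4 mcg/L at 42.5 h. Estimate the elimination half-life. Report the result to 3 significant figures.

27.2 hours

k = ln(C₁/C₂) / (t₂ − t₁) = ln(56.6/27.4) / (42.5 − 14.0)
  = 0.7255 / 28.50 = 0.02545 h⁻¹
t½ = ln 2 / k = ln 2 / 0.02545 ≈ 27.2 hours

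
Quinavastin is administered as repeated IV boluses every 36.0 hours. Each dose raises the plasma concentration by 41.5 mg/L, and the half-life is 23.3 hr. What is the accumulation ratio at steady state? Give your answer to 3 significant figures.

1.52

k = ln 2 / 23.3 = 0.02975 hr⁻¹
Fraction remaining after one interval: e^(−kτ) = e^(−0.02975 × 36.0) = 0.3427
R = 1 / (1 − 0.3427) = 1 / 0.6573 ≈ 1.52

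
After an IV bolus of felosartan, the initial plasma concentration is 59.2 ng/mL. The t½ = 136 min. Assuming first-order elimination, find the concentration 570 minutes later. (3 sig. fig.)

3.24 ng/mL

k = ln 2 / 136 = 0.005097 min⁻¹
570 min is 4.191 half-lives, so C = 59.2 × (1/2)^4.191 = 59.2 × 0.05474 ≈ 3.24 ng/mL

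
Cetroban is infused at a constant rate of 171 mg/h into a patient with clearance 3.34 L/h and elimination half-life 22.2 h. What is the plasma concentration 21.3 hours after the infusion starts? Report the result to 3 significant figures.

Css = rate / CL = 171 / 3.34 = 51.20 mg/L
k = ln 2 / 22.2 = 0.03122 h⁻¹
C(t) = Css (1 − e^(−kt)) = 51.20 × (1 − e^(−0.6650)) = 51.20 × 0.4858 ≈ 24.9 mg/L

24.9 mg/L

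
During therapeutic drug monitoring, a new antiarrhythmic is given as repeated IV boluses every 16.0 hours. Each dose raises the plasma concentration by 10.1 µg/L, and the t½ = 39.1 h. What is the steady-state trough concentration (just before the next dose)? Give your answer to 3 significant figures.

30.8 µg/L

k = ln 2 / 39.1 = 0.01773 h⁻¹
Fraction remaining after one interval: e^(−kτ) = e^(−0.01773 × 16.0) = 0.7530
R = 1 / (1 − 0.7530) = 4.049
Css,max = 10.1 × 4.049 = 40.90 µg/L
Css,min = Css,max × e^(−kτ) = 40.90 × 0.7530 ≈ 30.8 µg/L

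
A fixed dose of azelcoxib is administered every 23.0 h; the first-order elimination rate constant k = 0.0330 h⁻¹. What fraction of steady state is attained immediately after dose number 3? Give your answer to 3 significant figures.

f_n = 1 − e^(−nkτ) = 1 − e^(−3 × 0.03300 × 23.0) = 1 − e^(−2.277) = 1 − 0.1026 ≈ 0.897

0.897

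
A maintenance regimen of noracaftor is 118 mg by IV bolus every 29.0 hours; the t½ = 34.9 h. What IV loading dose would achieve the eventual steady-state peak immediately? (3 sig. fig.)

270 mg

k = ln 2 / 34.9 = 0.01986 h⁻¹
Accumulation ratio R = 1 / (1 − e^(−kτ)) = 1 / (1 − e^(−0.01986×29.0)) = 1 / (1 − 0.5622) = 2.284
Loading dose = maintenance dose × R = 118 × 2.284 ≈ 270 mg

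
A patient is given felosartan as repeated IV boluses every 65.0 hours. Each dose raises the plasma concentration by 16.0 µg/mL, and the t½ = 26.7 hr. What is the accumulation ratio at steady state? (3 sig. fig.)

k = ln 2 / 26.7 = 0.02596 hr⁻¹
Fraction remaining after one interval: e^(−kτ) = e^(−0.02596 × 65.0) = 0.1850
R = 1 / (1 − 0.1850) = 1 / 0.8150 ≈ 1.23

1.23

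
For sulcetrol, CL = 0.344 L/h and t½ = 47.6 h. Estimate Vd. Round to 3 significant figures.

k = ln 2 / t½ = ln 2 / 47.6 = 0.01456 h⁻¹
V = CL / k = 0.344 / 0.01456 ≈ 23.6 L

23.6 L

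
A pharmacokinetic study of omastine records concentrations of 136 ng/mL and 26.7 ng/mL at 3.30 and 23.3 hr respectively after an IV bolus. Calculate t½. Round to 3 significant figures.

k = ln(C₁/C₂) / (t₂ − t₁) = ln(136/26.7) / (23.3 − 3.30)
  = 1.628 / 20.00 = 0.08140 hr⁻¹
t½ = ln 2 / k = ln 2 / 0.08140 ≈ 8.52 hours

8.52 hours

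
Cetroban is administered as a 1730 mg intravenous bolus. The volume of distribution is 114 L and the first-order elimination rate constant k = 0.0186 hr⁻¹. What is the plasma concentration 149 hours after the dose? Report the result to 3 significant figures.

C₀ = dose / V = 1730 / 114 = 15.18 mg/L
C(t) = C₀ e^(−kt) = 15.18 × e^(−0.01860 × 149) = 15.18 × e^(−2.771) = 15.18 × 0.06257 ≈ 0.950 mg/L

0.950 mg/L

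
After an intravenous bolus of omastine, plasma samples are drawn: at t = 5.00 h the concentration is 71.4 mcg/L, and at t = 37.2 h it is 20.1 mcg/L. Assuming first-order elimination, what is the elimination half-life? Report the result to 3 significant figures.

17.6 hours

k = ln(C₁/C₂) / (t₂ − t₁) = ln(71.4/20.1) / (37.2 − 5.00)
  = 1.268 / 32.20 = 0.03937 h⁻¹
t½ = ln 2 / k = ln 2 / 0.03937 ≈ 17.6 hours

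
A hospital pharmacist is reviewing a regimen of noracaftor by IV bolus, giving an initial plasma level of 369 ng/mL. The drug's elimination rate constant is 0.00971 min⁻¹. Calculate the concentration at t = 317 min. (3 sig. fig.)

17.0 ng/mL

C(t) = C₀ e^(−kt) = 369 × e^(−0.009710 × 317) = 369 × e^(−3.078) = 369 × 0.04605 ≈ 17.0 ng/mL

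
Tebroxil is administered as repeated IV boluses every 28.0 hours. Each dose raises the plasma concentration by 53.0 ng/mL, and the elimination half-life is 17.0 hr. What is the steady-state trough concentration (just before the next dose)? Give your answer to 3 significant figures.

24.9 ng/mL

k = ln 2 / 17.0 = 0.04077 hr⁻¹
Fraction remaining after one interval: e^(−kτ) = e^(−0.04077 × 28.0) = 0.3193
R = 1 / (1 − 0.3193) = 1.469
Css,max = 53.0 × 1.469 = 77.86 ng/mL
Css,min = Css,max × e^(−kτ) = 77.86 × 0.3193 ≈ 24.9 ng/mL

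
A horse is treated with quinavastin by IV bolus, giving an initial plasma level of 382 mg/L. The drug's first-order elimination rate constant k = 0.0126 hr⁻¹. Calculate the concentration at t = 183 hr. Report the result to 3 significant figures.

C(t) = C₀ e^(−kt) = 382 × e^(−0.01260 × 183) = 382 × e^(−2.306) = 382 × 0.09968 ≈ 38.1 mg/L

38.1 mg/L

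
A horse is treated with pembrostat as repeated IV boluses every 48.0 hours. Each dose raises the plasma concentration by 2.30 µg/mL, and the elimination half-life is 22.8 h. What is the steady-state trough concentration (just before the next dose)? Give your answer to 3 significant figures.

k = ln 2 / 22.8 = 0.03040 h⁻¹
Fraction remaining after one interval: e^(−kτ) = e^(−0.03040 × 48.0) = 0.2324
R = 1 / (1 − 0.2324) = 1.303
Css,max = 2.30 × 1.303 = 2.996 µg/mL
Css,min = Css,max × e^(−kτ) = 2.996 × 0.2324 ≈ 0.696 µg/mL

0.696 µg/mL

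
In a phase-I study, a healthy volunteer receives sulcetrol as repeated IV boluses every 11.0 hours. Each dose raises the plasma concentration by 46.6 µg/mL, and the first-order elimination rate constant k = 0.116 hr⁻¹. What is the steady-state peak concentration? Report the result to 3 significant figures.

Fraction remaining after one interval: e^(−kτ) = e^(−0.1160 × 11.0) = 0.2792
R = 1 / (1 − 0.2792) = 1.387
Css,max = 46.6 × 1.387 ≈ 64.6 µg/mL

64.6 µg/mL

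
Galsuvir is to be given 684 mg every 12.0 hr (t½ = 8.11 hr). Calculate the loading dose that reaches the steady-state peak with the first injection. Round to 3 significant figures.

k = ln 2 / 8.11 = 0.08547 hr⁻¹
Accumulation ratio R = 1 / (1 − e^(−kτ)) = 1 / (1 − e^(−0.08547×12.0)) = 1 / (1 − 0.3586) = 1.559
Loading dose = maintenance dose × R = 684 × 1.559 ≈ 1070 mg

1070 mg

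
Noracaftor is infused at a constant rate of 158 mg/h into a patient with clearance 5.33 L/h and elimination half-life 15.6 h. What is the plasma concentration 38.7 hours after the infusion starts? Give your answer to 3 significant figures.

Css = rate / CL = 158 / 5.33 = 29.64 µg/mL
k = ln 2 / 15.6 = 0.04443 h⁻¹
C(t) = Css (1 − e^(−kt)) = 29.64 × (1 − e^(−1.720)) = 29.64 × 0.8209 ≈ 24.3 µg/mL

24.3 µg/mL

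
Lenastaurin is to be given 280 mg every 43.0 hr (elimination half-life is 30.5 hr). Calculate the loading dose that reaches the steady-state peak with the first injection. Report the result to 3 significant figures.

449 mg

k = ln 2 / 30.5 = 0.02273 hr⁻¹
Accumulation ratio R = 1 / (1 − e^(−kτ)) = 1 / (1 − e^(−0.02273×43.0)) = 1 / (1 − 0.3764) = 1.603
Loading dose = maintenance dose × R = 280 × 1.603 ≈ 449 mg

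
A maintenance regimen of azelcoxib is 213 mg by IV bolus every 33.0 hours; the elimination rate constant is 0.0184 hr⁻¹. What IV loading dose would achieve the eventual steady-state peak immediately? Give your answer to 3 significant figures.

468 mg

Accumulation ratio R = 1 / (1 − e^(−kτ)) = 1 / (1 − e^(−0.01840×33.0)) = 1 / (1 − 0.5449) = 2.197
Loading dose = maintenance dose × R = 213 × 2.197 ≈ 468 mg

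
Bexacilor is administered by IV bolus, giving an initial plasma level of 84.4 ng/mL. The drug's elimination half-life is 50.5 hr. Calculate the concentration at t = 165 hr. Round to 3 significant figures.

8.77 ng/mL

k = ln 2 / 50.5 = 0.01373 hr⁻¹
C(t) = C₀ e^(−kt) = 84.4 × e^(−0.01373 × 165) = 84.4 × e^(−2.265) = 84.4 × 0.1039 ≈ 8.77 ng/mL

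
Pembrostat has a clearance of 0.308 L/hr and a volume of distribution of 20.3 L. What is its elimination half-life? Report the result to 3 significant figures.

45.7 hours

k = CL / V = 0.308 / 20.3 = 0.01517 hr⁻¹
t½ = ln 2 / k = ln 2 / 0.01517 ≈ 45.7 hours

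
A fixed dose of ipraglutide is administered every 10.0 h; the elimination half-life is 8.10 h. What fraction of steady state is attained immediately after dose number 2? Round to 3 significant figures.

0.819

k = ln 2 / 8.10 = 0.08557 h⁻¹
f_n = 1 − e^(−nkτ) = 1 − e^(−2 × 0.08557 × 10.0) = 1 − e^(−1.711) = 1 − 0.1806 ≈ 0.819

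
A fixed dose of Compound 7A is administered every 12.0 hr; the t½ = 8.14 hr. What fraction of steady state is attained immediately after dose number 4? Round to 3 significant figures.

k = ln 2 / 8.14 = 0.08515 hr⁻¹
f_n = 1 − e^(−nkτ) = 1 − e^(−4 × 0.08515 × 12.0) = 1 − e^(−4.087) = 1 − 0.01678 ≈ 0.983

0.983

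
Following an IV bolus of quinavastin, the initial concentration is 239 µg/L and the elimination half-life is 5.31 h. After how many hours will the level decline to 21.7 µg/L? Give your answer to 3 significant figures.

k = ln 2 / 5.31 = 0.1305 h⁻¹
C(t) = C₀ e^(−kt)  ⇒  t = ln(C₀/C) / k
t = ln(239/21.7) / 0.1305 = 2.399 / 0.1305 ≈ 18.4 hours

18.4 hours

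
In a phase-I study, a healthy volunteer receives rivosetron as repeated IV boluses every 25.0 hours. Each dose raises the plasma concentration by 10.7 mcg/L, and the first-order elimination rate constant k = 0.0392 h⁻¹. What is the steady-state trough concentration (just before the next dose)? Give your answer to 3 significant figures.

Fraction remaining after one interval: e^(−kτ) = e^(−0.03920 × 25.0) = 0.3753
R = 1 / (1 − 0.3753) = 1.601
Css,max = 10.7 × 1.601 = 17.13 mcg/L
Css,min = Css,max × e^(−kτ) = 17.13 × 0.3753 ≈ 6.43 mcg/L

6.43 mcg/L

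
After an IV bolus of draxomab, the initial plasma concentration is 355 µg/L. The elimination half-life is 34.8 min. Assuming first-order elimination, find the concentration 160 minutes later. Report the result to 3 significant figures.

14.7 µg/L

k = ln 2 / 34.8 = 0.01992 min⁻¹
160 min is 4.598 half-lives, so C = 355 × (1/2)^4.598 = 355 × 0.04130 ≈ 14.7 µg/L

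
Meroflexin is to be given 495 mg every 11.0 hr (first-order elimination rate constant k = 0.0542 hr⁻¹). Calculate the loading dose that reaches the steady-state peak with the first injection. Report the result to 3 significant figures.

Accumulation ratio R = 1 / (1 − e^(−kτ)) = 1 / (1 − e^(−0.05420×11.0)) = 1 / (1 − 0.5509) = 2.227
Loading dose = maintenance dose × R = 495 × 2.227 ≈ 1100 mg

1100 mg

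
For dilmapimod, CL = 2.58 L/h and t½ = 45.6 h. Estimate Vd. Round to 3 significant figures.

k = ln 2 / t½ = ln 2 / 45.6 = 0.01520 h⁻¹
V = CL / k = 2.58 / 0.01520 ≈ 170 L

170 L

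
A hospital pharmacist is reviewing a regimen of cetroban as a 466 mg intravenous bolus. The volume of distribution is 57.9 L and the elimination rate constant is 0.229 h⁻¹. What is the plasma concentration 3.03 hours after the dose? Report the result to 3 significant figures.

C₀ = dose / V = 466 / 57.9 = 8.048 µg/mL
C(t) = C₀ e^(−kt) = 8.048 × e^(−0.2290 × 3.03) = 8.048 × e^(−0.6939) = 8.048 × 0.4996 ≈ 4.02 µg/mL

4.02 µg/mL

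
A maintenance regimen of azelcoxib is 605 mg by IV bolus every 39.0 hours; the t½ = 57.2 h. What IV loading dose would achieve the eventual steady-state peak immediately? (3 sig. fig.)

k = ln 2 / 57.2 = 0.01212 h⁻¹
Accumulation ratio R = 1 / (1 − e^(−kτ)) = 1 / (1 − e^(−0.01212×39.0)) = 1 / (1 − 0.6234) = 2.655
Loading dose = maintenance dose × R = 605 × 2.655 ≈ 1610 mg

1610 mg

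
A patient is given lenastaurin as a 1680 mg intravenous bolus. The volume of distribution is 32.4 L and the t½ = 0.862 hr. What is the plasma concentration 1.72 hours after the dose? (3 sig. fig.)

13.0 µg/mL

C₀ = dose / V = 1680 / 32.4 = 51.85 µg/mL
k = ln 2 / 0.862 = 0.8041 hr⁻¹
C(t) = C₀ e^(−kt) = 51.85 × e^(−0.8041 × 1.72) = 51.85 × e^(−1.383) = 51.85 × 0.2508 ≈ 13.0 µg/mL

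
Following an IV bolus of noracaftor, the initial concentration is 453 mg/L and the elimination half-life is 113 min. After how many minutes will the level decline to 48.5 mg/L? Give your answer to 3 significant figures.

k = ln 2 / 113 = 0.006134 min⁻¹
C(t) = C₀ e^(−kt)  ⇒  t = ln(C₀/C) / k
t = ln(453/48.5) / 0.006134 = 2.234 / 0.006134 ≈ 364 minutes

364 minutes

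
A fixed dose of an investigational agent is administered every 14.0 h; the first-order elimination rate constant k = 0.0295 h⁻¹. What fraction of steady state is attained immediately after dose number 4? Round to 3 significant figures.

f_n = 1 − e^(−nkτ) = 1 − e^(−4 × 0.02950 × 14.0) = 1 − e^(−1.652) = 1 − 0.1917 ≈ 0.808

0.808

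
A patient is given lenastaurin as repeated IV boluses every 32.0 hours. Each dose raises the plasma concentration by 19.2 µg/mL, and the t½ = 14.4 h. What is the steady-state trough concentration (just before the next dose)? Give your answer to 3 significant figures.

5.24 µg/mL

k = ln 2 / 14.4 = 0.04814 h⁻¹
Fraction remaining after one interval: e^(−kτ) = e^(−0.04814 × 32.0) = 0.2143
R = 1 / (1 − 0.2143) = 1.273
Css,max = 19.2 × 1.273 = 24.44 µg/mL
Css,min = Css,max × e^(−kτ) = 24.44 × 0.2143 ≈ 5.24 µg/mL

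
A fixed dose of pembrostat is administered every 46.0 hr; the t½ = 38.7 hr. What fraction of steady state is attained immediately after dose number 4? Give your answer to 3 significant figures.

0.963

k = ln 2 / 38.7 = 0.01791 hr⁻¹
f_n = 1 − e^(−nkτ) = 1 − e^(−4 × 0.01791 × 46.0) = 1 − e^(−3.296) = 1 − 0.03705 ≈ 0.963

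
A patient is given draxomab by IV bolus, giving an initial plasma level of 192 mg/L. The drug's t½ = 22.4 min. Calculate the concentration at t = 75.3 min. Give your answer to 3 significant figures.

18.7 mg/L

k = ln 2 / 22.4 = 0.03094 min⁻¹
75.3 min is 3.362 half-lives, so C = 192 × (1/2)^3.362 = 192 × 0.09729 ≈ 18.7 mg/L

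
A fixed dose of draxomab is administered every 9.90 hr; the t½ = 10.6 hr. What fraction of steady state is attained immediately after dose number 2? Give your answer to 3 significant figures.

0.726

k = ln 2 / 10.6 = 0.06539 hr⁻¹
f_n = 1 − e^(−nkτ) = 1 − e^(−2 × 0.06539 × 9.90) = 1 − e^(−1.295) = 1 − 0.2740 ≈ 0.726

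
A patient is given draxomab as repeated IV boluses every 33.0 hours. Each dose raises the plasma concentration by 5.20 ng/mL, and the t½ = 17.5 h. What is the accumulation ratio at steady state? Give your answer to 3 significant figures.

k = ln 2 / 17.5 = 0.03961 h⁻¹
Fraction remaining after one interval: e^(−kτ) = e^(−0.03961 × 33.0) = 0.2706
R = 1 / (1 − 0.2706) = 1 / 0.7294 ≈ 1.37

1.37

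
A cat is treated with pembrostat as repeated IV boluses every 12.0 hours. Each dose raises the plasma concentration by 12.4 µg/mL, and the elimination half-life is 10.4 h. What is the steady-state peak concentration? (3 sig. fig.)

k = ln 2 / 10.4 = 0.06665 h⁻¹
Fraction remaining after one interval: e^(−kτ) = e^(−0.06665 × 12.0) = 0.4494
R = 1 / (1 − 0.4494) = 1.816
Css,max = 12.4 × 1.816 ≈ 22.5 µg/mL

22.5 µg/mL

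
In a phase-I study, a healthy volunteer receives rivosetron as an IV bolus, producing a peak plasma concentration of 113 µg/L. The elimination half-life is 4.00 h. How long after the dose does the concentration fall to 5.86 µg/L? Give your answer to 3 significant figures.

17.1 hours

k = ln 2 / 4.00 = 0.1733 h⁻¹
C(t) = C₀ e^(−kt)  ⇒  t = ln(C₀/C) / k
t = ln(113/5.86) / 0.1733 = 2.959 / 0.1733 ≈ 17.1 hours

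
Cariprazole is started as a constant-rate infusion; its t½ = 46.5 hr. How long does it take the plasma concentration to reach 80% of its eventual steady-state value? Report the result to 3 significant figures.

108 hours

k = ln 2 / 46.5 = 0.01491 hr⁻¹
f = 1 − e^(−kt)  ⇒  t = −ln(1 − f) / k
t = −ln(1 − 0.8) / 0.01491 = 1.609 / 0.01491 ≈ 108 hours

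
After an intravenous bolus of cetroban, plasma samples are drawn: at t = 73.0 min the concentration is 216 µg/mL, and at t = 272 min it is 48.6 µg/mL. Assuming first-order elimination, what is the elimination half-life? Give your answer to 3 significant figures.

k = ln(C₁/C₂) / (t₂ − t₁) = ln(216/48.6) / (272 − 73.0)
  = 1.492 / 199.0 = 0.007496 min⁻¹
t½ = ln 2 / k = ln 2 / 0.007496 ≈ 92.5 minutes

92.5 minutes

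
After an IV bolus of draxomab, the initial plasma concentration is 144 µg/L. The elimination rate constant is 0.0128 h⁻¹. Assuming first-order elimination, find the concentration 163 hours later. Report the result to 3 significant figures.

17.9 µg/L

C(t) = C₀ e^(−kt) = 144 × e^(−0.01280 × 163) = 144 × e^(−2.086) = 144 × 0.1241 ≈ 17.9 µg/L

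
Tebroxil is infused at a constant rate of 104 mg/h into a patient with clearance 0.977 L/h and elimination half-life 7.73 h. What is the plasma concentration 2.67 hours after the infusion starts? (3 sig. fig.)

Css = rate / CL = 104 / 0.977 = 106.4 mg/L
k = ln 2 / 7.73 = 0.08967 h⁻¹
C(t) = Css (1 − e^(−kt)) = 106.4 × (1 − e^(−0.2394)) = 106.4 × 0.2129 ≈ 22.7 mg/L

22.7 mg/L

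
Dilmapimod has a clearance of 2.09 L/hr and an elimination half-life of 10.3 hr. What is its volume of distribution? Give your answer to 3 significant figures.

31.1 L

k = ln 2 / t½ = ln 2 / 10.3 = 0.06730 hr⁻¹
V = CL / k = 2.09 / 0.06730 ≈ 31.1 L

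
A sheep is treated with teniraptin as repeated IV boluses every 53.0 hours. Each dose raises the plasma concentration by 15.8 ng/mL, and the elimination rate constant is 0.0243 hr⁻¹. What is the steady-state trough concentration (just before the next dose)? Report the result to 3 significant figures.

Fraction remaining after one interval: e^(−kτ) = e^(−0.02430 × 53.0) = 0.2758
R = 1 / (1 − 0.2758) = 1.381
Css,max = 15.8 × 1.381 = 21.82 ng/mL
Css,min = Css,max × e^(−kτ) = 21.82 × 0.2758 ≈ 6.02 ng/mL

6.02 ng/mL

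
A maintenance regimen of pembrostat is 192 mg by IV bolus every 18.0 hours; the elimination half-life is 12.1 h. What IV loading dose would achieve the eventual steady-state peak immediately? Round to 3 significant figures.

k = ln 2 / 12.1 = 0.05728 h⁻¹
Accumulation ratio R = 1 / (1 − e^(−kτ)) = 1 / (1 − e^(−0.05728×18.0)) = 1 / (1 − 0.3566) = 1.554
Loading dose = maintenance dose × R = 192 × 1.554 ≈ 298 mg

298 mg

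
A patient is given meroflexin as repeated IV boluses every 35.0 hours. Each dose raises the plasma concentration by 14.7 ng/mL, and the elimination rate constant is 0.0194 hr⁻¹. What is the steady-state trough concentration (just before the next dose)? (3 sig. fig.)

15.1 ng/mL

Fraction remaining after one interval: e^(−kτ) = e^(−0.01940 × 35.0) = 0.5071
R = 1 / (1 − 0.5071) = 2.029
Css,max = 14.7 × 2.029 = 29.82 ng/mL
Css,min = Css,max × e^(−kτ) = 29.82 × 0.5071 ≈ 15.1 ng/mL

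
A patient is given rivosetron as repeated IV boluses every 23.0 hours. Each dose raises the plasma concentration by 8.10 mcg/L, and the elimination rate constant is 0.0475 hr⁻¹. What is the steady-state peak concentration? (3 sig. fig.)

Fraction remaining after one interval: e^(−kτ) = e^(−0.04750 × 23.0) = 0.3354
R = 1 / (1 − 0.3354) = 1.505
Css,max = 8.10 × 1.505 ≈ 12.2 mcg/L

12.2 mcg/L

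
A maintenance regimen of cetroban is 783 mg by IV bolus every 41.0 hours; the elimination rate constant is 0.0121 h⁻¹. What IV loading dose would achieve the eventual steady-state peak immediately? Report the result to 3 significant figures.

2000 mg

Accumulation ratio R = 1 / (1 − e^(−kτ)) = 1 / (1 − e^(−0.01210×41.0)) = 1 / (1 − 0.6089) = 2.557
Loading dose = maintenance dose × R = 783 × 2.557 ≈ 2000 mg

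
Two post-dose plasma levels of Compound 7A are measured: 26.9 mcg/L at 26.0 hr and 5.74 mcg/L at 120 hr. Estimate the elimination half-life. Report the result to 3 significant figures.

42.2 hours

k = ln(C₁/C₂) / (t₂ − t₁) = ln(26.9/5.74) / (120 − 26.0)
  = 1.545 / 94.00 = 0.01643 hr⁻¹
t½ = ln 2 / k = ln 2 / 0.01643 ≈ 42.2 hours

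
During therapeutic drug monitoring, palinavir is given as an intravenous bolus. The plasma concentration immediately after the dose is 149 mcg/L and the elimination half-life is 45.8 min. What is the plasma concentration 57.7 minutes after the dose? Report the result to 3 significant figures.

k = ln 2 / 45.8 = 0.01513 min⁻¹
57.7 min is 1.260 half-lives, so C = 149 × (1/2)^1.260 = 149 × 0.4176 ≈ 62.2 mcg/L

62.2 mcg/L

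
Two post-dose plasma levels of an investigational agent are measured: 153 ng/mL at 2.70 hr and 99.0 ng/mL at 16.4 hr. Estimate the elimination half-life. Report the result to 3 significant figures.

21.8 hours

k = ln(C₁/C₂) / (t₂ − t₁) = ln(153/99.0) / (16.4 − 2.70)
  = 0.4353 / 13.70 = 0.03178 hr⁻¹
t½ = ln 2 / k = ln 2 / 0.03178 ≈ 21.8 hours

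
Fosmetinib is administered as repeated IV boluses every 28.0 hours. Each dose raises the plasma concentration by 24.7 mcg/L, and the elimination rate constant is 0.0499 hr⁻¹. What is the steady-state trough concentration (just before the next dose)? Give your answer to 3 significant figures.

Fraction remaining after one interval: e^(−kτ) = e^(−0.04990 × 28.0) = 0.2473
R = 1 / (1 − 0.2473) = 1.329
Css,max = 24.7 × 1.329 = 32.81 mcg/L
Css,min = Css,max × e^(−kτ) = 32.81 × 0.2473 ≈ 8.11 mcg/L

8.11 mcg/L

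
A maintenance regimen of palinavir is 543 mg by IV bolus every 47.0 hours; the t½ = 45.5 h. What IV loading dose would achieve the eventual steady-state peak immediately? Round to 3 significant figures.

k = ln 2 / 45.5 = 0.01523 h⁻¹
Accumulation ratio R = 1 / (1 − e^(−kτ)) = 1 / (1 − e^(−0.01523×47.0)) = 1 / (1 − 0.4887) = 1.956
Loading dose = maintenance dose × R = 543 × 1.956 ≈ 1060 mg

1060 mg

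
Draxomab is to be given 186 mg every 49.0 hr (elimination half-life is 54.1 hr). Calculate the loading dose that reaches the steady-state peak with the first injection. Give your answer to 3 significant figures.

k = ln 2 / 54.1 = 0.01281 hr⁻¹
Accumulation ratio R = 1 / (1 − e^(−kτ)) = 1 / (1 − e^(−0.01281×49.0)) = 1 / (1 − 0.5338) = 2.145
Loading dose = maintenance dose × R = 186 × 2.145 ≈ 399 mg

399 mg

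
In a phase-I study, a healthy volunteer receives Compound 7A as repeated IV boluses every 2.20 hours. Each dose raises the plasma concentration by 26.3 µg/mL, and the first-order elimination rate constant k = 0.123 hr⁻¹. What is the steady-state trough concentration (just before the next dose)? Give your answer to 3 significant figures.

Fraction remaining after one interval: e^(−kτ) = e^(−0.1230 × 2.20) = 0.7629
R = 1 / (1 − 0.7629) = 4.218
Css,max = 26.3 × 4.218 = 110.9 µg/mL
Css,min = Css,max × e^(−kτ) = 110.9 × 0.7629 ≈ 84.6 µg/mL

84.6 µg/mL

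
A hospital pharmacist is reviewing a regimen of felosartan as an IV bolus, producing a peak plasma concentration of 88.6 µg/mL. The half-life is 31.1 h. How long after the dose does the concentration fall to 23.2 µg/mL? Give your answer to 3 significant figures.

k = ln 2 / 31.1 = 0.02229 h⁻¹
C(t) = C₀ e^(−kt)  ⇒  t = ln(C₀/C) / k
t = ln(88.6/23.2) / 0.02229 = 1.340 / 0.02229 ≈ 60.1 hours

60.1 hours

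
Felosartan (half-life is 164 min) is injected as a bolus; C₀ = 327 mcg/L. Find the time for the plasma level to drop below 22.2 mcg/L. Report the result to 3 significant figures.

k = ln 2 / 164 = 0.004227 min⁻¹
C(t) = C₀ e^(−kt)  ⇒  t = ln(C₀/C) / k
t = ln(327/22.2) / 0.004227 = 2.690 / 0.004227 ≈ 636 minutes

636 minutes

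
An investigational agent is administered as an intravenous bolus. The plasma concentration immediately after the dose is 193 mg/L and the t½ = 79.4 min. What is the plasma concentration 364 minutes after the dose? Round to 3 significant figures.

k = ln 2 / 79.4 = 0.008730 min⁻¹
C(t) = C₀ e^(−kt) = 193 × e^(−0.008730 × 364) = 193 × e^(−3.178) = 193 × 0.04168 ≈ 8.04 mg/L

8.04 mg/L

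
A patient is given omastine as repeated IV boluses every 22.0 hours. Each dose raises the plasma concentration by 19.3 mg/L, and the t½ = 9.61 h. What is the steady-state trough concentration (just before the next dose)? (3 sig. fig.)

k = ln 2 / 9.61 = 0.07213 h⁻¹
Fraction remaining after one interval: e^(−kτ) = e^(−0.07213 × 22.0) = 0.2046
R = 1 / (1 − 0.2046) = 1.257
Css,max = 19.3 × 1.257 = 24.26 mg/L
Css,min = Css,max × e^(−kτ) = 24.26 × 0.2046 ≈ 4.96 mg/L

4.96 mg/L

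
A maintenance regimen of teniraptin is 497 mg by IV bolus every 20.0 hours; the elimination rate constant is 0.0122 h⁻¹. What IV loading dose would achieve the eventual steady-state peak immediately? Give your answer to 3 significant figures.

Accumulation ratio R = 1 / (1 − e^(−kτ)) = 1 / (1 − e^(−0.01220×20.0)) = 1 / (1 − 0.7835) = 4.619
Loading dose = maintenance dose × R = 497 × 4.619 ≈ 2300 mg

2300 mg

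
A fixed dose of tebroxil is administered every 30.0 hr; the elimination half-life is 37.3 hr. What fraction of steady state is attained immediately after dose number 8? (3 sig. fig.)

0.988

k = ln 2 / 37.3 = 0.01858 hr⁻¹
f_n = 1 − e^(−nkτ) = 1 − e^(−8 × 0.01858 × 30.0) = 1 − e^(−4.460) = 1 − 0.01156 ≈ 0.988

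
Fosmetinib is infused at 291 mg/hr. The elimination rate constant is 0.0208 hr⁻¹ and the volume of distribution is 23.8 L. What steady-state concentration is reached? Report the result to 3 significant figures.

CL = k · V = 0.0208 × 23.8 = 0.4950 L/hr
Css = rate / CL = 291 / 0.4950 ≈ 588 mg/L

588 mg/L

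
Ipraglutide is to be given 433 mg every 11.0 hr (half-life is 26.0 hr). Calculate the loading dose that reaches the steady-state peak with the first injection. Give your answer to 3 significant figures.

1700 mg

k = ln 2 / 26.0 = 0.02666 hr⁻¹
Accumulation ratio R = 1 / (1 − e^(−kτ)) = 1 / (1 − e^(−0.02666×11.0)) = 1 / (1 − 0.7458) = 3.934
Loading dose = maintenance dose × R = 433 × 3.934 ≈ 1700 mg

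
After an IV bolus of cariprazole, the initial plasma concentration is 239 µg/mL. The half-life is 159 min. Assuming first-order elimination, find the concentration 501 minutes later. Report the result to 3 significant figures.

26.9 µg/mL

k = ln 2 / 159 = 0.004359 min⁻¹
501 min is 3.151 half-lives, so C = 239 × (1/2)^3.151 = 239 × 0.1126 ≈ 26.9 µg/mL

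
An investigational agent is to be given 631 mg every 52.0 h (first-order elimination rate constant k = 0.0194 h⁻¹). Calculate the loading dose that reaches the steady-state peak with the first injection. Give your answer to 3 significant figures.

Accumulation ratio R = 1 / (1 − e^(−kτ)) = 1 / (1 − e^(−0.01940×52.0)) = 1 / (1 − 0.3647) = 1.574
Loading dose = maintenance dose × R = 631 × 1.574 ≈ 993 mg

993 mg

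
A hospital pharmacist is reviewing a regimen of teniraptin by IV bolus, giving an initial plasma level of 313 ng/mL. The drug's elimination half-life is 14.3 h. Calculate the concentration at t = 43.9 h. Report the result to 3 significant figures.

37.3 ng/mL

k = ln 2 / 14.3 = 0.04847 h⁻¹
43.9 h is 3.070 half-lives, so C = 313 × (1/2)^3.070 = 313 × 0.1191 ≈ 37.3 ng/mL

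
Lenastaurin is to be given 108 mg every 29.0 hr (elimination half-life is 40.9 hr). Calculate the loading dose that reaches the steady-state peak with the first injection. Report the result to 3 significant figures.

k = ln 2 / 40.9 = 0.01695 hr⁻¹
Accumulation ratio R = 1 / (1 − e^(−kτ)) = 1 / (1 − e^(−0.01695×29.0)) = 1 / (1 − 0.6117) = 2.575
Loading dose = maintenance dose × R = 108 × 2.575 ≈ 278 mg

278 mg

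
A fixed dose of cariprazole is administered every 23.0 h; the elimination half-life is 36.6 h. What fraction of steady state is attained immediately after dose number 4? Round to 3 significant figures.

k = ln 2 / 36.6 = 0.01894 h⁻¹
f_n = 1 − e^(−nkτ) = 1 − e^(−4 × 0.01894 × 23.0) = 1 − e^(−1.742) = 1 − 0.1751 ≈ 0.825

0.825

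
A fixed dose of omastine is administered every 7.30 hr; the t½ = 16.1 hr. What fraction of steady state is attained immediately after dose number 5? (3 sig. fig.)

0.792

k = ln 2 / 16.1 = 0.04305 hr⁻¹
f_n = 1 − e^(−nkτ) = 1 − e^(−5 × 0.04305 × 7.30) = 1 − e^(−1.571) = 1 − 0.2077 ≈ 0.792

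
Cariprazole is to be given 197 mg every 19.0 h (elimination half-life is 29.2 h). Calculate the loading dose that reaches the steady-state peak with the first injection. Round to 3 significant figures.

k = ln 2 / 29.2 = 0.02374 h⁻¹
Accumulation ratio R = 1 / (1 − e^(−kτ)) = 1 / (1 − e^(−0.02374×19.0)) = 1 / (1 − 0.6370) = 2.755
Loading dose = maintenance dose × R = 197 × 2.755 ≈ 543 mg

543 mg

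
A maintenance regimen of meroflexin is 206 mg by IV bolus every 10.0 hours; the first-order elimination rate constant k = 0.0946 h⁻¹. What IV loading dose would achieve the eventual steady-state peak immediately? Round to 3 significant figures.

Accumulation ratio R = 1 / (1 − e^(−kτ)) = 1 / (1 − e^(−0.09460×10.0)) = 1 / (1 − 0.3883) = 1.635
Loading dose = maintenance dose × R = 206 × 1.635 ≈ 337 mg

337 mg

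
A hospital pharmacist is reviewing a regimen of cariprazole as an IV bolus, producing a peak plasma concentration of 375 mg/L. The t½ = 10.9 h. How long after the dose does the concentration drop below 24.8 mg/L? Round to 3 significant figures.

42.7 hours

k = ln 2 / 10.9 = 0.06359 h⁻¹
C(t) = C₀ e^(−kt)  ⇒  t = ln(C₀/C) / k
t = ln(375/24.8) / 0.06359 = 2.716 / 0.06359 ≈ 42.7 hours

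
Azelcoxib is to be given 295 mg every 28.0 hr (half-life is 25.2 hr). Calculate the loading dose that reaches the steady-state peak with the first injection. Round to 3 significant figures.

549 mg

k = ln 2 / 25.2 = 0.02751 hr⁻¹
Accumulation ratio R = 1 / (1 − e^(−kτ)) = 1 / (1 − e^(−0.02751×28.0)) = 1 / (1 − 0.4629) = 1.862
Loading dose = maintenance dose × R = 295 × 1.862 ≈ 549 mg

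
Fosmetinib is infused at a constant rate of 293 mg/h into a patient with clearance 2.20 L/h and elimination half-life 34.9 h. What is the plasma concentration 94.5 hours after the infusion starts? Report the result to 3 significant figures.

Css = rate / CL = 293 / 2.20 = 133.2 µg/mL
k = ln 2 / 34.9 = 0.01986 h⁻¹
C(t) = Css (1 − e^(−kt)) = 133.2 × (1 − e^(−1.877)) = 133.2 × 0.8469 ≈ 113 µg/mL

113 µg/mL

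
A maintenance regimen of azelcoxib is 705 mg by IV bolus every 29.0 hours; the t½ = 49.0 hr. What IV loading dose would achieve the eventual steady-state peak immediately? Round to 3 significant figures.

k = ln 2 / 49.0 = 0.01415 hr⁻¹
Accumulation ratio R = 1 / (1 − e^(−kτ)) = 1 / (1 − e^(−0.01415×29.0)) = 1 / (1 − 0.6635) = 2.972
Loading dose = maintenance dose × R = 705 × 2.972 ≈ 2100 mg

2100 mg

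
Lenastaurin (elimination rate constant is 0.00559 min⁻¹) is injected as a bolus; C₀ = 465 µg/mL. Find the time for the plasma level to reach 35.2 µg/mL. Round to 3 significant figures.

462 minutes

C(t) = C₀ e^(−kt)  ⇒  t = ln(C₀/C) / k
t = ln(465/35.2) / 0.005590 = 2.581 / 0.005590 ≈ 462 minutes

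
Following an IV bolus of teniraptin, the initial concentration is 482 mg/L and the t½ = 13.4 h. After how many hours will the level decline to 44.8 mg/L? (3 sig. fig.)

45.9 hours

k = ln 2 / 13.4 = 0.05173 h⁻¹
C(t) = C₀ e^(−kt)  ⇒  t = ln(C₀/C) / k
t = ln(482/44.8) / 0.05173 = 2.376 / 0.05173 ≈ 45.9 hours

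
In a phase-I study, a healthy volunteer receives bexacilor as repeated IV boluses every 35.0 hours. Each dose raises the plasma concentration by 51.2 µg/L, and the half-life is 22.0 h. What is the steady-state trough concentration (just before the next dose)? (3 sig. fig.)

25.4 µg/L

k = ln 2 / 22.0 = 0.03151 h⁻¹
Fraction remaining after one interval: e^(−kτ) = e^(−0.03151 × 35.0) = 0.3320
R = 1 / (1 − 0.3320) = 1.497
Css,max = 51.2 × 1.497 = 76.64 µg/L
Css,min = Css,max × e^(−kτ) = 76.64 × 0.3320 ≈ 25.4 µg/L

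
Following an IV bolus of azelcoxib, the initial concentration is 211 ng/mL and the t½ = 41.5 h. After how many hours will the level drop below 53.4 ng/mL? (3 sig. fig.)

82.3 hours

k = ln 2 / 41.5 = 0.01670 h⁻¹
C(t) = C₀ e^(−kt)  ⇒  t = ln(C₀/C) / k
t = ln(211/53.4) / 0.01670 = 1.374 / 0.01670 ≈ 82.3 hours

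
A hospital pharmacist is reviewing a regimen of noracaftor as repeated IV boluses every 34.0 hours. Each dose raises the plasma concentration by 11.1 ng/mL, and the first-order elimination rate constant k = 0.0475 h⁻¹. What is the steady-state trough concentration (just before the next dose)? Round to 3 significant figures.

2.76 ng/mL

Fraction remaining after one interval: e^(−kτ) = e^(−0.04750 × 34.0) = 0.1989
R = 1 / (1 − 0.1989) = 1.248
Css,max = 11.1 × 1.248 = 13.86 ng/mL
Css,min = Css,max × e^(−kτ) = 13.86 × 0.1989 ≈ 2.76 ng/mL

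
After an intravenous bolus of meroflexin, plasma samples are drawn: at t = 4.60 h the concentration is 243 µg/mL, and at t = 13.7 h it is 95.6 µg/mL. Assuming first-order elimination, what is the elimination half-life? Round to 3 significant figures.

k = ln(C₁/C₂) / (t₂ − t₁) = ln(243/95.6) / (13.7 − 4.60)
  = 0.9329 / 9.100 = 0.1025 h⁻¹
t½ = ln 2 / k = ln 2 / 0.1025 ≈ 6.76 hours

6.76 hours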